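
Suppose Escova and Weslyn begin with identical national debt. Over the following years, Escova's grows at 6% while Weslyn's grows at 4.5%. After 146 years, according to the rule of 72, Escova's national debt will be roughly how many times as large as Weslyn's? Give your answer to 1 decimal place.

8.2 times

Rate gap = 6% − 4.5% = 1.5 points.
The ratio doubles every 72/1.5 ≈ 48.00 years.
146/48.00 ≈ 3.04 doublings → ratio ≈ 2^3.04 ≈ 8.2.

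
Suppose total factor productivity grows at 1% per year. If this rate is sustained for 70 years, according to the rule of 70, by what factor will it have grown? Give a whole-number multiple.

about 2 times

Doubling time ≈ 70/1 = 70.00 years.
70/70.00 ≈ 1 doubling, so about 2^1 = 2×.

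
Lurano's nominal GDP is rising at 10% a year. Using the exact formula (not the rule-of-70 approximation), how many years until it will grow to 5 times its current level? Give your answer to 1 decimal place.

t = ln(5) / ln(1 + 0.1) = 1.6094 / 0.095310 ≈ 16.89.

16.9 years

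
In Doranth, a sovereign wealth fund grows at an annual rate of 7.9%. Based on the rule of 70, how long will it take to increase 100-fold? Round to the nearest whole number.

One doubling takes 70/7.9 = 8.86 years.
100× is log₂ 100 ≈ 6.64 doublings, so ≈ 6.64 × 8.86 = 59 years.

about 59 years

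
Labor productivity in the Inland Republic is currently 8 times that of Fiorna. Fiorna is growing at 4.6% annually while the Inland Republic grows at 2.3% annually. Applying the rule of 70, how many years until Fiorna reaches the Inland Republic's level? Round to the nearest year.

about 91 years

What matters is the difference: 2.3 pp.
Rule of 70 on the gap: the ratio halves every 70/2.3 ≈ 30.43 years.
An 8 times gap closes after 3 halvings: 3 × 30.43 ≈ 91 years.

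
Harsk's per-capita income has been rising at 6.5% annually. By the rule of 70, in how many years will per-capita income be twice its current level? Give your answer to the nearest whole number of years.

Doubling time ≈ 70 / 6.5 = 10.77 years.

around 11 years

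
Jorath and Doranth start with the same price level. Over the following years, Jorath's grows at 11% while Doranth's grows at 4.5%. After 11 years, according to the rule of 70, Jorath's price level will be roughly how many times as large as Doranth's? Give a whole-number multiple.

roughly 2 times

Only the 6.5-point difference matters.
70/6.5 ≈ 10.77 years per doubling of the ratio; 11 years gives 1.02 doublings, so ≈ 2×.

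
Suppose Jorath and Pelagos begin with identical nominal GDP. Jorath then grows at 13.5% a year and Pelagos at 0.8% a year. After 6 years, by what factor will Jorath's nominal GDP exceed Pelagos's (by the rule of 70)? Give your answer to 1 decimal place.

approximately 2.1 times

Only the 12.7-point difference matters.
70/12.7 ≈ 5.51 years per doubling of the ratio; 6 years gives 1.09 doublings, so ≈ 2.1×.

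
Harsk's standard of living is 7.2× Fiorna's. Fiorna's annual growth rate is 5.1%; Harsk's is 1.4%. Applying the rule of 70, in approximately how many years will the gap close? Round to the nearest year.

What matters is the difference: 3.7 pp.
Rule of 70 on the gap: the ratio halves every 70/3.7 ≈ 18.92 years.
A 7.2× gap takes log₂(7.2) ≈ 2.85 halvings to close: 2.85 × 18.92 ≈ 54 years.

roughly 54 years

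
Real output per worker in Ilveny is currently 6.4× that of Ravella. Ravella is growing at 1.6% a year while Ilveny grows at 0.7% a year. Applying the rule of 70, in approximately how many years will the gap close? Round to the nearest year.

approximately 208 years

Ravella gains on Ilveny at 1.6% − 0.7% = 0.9 points a year.
At that relative rate the gap halves every 70/0.9 ≈ 77.78 years.
A 6.4× gap takes log₂(6.4) ≈ 2.68 halvings to close: 2.68 × 77.78 ≈ 208 years.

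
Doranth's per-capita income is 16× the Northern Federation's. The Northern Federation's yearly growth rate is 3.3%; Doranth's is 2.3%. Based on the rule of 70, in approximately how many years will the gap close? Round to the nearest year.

≈ 280 years

the Northern Federation gains on Doranth at 3.3% − 2.3% = 1 point a year.
At that relative rate the gap halves every 70/1 ≈ 70.00 years.
A 16× gap closes after 4 halvings: 4 × 70.00 ≈ 280 years.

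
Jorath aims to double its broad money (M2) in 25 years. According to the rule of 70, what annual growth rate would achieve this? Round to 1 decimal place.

70 / 25 ≈ 2.80, so about 2.8% a year.

about 2.8% a year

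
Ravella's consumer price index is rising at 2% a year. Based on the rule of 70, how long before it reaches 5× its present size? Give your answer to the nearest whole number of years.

Doubling time ≈ 70/2 = 35.00 years.
5× is log₂ 5 ≈ 2.32 doublings, so ≈ 2.32 × 35.00 = 81 years.

roughly 81 years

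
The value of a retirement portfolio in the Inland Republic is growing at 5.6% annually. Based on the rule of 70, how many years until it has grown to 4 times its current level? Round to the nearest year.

25 years

At 5.6% it doubles every 70/5.6 ≈ 12.50 years.
4× is 2 doublings, so 2 × 12.50 ≈ 25 years.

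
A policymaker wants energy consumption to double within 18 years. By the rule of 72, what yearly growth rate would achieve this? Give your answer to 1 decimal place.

about 4.0%

72 / 18 ≈ 4.00, so about 4.0% per year.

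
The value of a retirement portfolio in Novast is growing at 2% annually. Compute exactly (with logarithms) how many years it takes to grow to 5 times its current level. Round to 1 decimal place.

t = ln(5) / ln(1 + 0.02) = 1.6094 / 0.019803 ≈ 81.27.

81.3 years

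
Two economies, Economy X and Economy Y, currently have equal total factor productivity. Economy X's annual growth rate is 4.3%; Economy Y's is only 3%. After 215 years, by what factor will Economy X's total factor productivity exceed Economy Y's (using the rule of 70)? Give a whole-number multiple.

16 times

Rate gap = 4.3% − 3% = 1.3 points.
The ratio doubles every 70/1.3 ≈ 53.85 years.
215/53.85 ≈ 3.99 doublings → ratio ≈ 2^3.99 ≈ 16.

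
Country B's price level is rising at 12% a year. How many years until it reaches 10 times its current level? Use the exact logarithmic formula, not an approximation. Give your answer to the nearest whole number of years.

20 years

t = ln(10) / ln(1 + 0.12) = 2.3026 / 0.113329 ≈ 20.32.
≈ 20 years.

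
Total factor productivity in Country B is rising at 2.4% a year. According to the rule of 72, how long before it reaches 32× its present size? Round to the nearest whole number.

Doubling time ≈ 72/2.4 = 30.00 years.
Getting to 32× needs 5 doublings: 5 × 30.00 ≈ 150 years.

around 150 years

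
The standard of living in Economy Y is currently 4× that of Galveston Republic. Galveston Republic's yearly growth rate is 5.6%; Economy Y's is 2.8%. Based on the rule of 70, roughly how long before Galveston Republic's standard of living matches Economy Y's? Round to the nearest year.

The growth-rate gap is 5.6% − 2.8% = 2.8 percentage points.
So the ratio between them halves every 70/2.8 ≈ 25.00 years.
A 4× gap closes after 2 halvings: 2 × 25.00 ≈ 50 years.

approximately 50 years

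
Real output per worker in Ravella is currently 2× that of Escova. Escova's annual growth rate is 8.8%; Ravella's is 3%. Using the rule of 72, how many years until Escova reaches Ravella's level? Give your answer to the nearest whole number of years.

approximately 12 years

What matters is the difference: 5.8 pp.
Rule of 72 on the gap: the ratio halves every 72/5.8 ≈ 12.41 years.
A 2× gap closes after 1 halving: 1 × 12.41 ≈ 12 years.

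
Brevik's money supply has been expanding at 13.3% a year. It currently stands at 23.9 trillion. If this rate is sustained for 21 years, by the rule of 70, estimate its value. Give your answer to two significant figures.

It doubles every 70/13.3 ≈ 5.26 years, so 21 years is 3.99 doublings.
2^3.99 ≈ 15.89; 23.9 × 15.89 ≈ 380 trillion.

≈ 380 trillion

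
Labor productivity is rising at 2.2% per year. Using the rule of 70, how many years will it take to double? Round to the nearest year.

At 2.2%, doubling takes about 70/2.2 = 31.82 years.

≈ 32 years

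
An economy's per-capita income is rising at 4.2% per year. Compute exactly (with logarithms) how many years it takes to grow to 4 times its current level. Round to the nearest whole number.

34 years

t = ln(4) / ln(1 + 0.042) = 1.3863 / 0.041142 ≈ 33.70.
≈ 34 years.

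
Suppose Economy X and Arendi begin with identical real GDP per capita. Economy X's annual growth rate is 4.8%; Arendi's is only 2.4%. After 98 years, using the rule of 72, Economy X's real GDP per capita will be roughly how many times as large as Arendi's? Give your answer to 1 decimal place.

≈ 9.6 times

Economy X pulls ahead at 2.4 pp per year, so the ratio doubles every 72/2.4 ≈ 30.00 years.
In 98 years that's 3.27 doublings: 2^3.27 ≈ 9.6.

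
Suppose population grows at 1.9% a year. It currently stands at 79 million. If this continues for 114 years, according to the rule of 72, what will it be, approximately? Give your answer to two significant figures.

It doubles every 72/1.9 ≈ 37.89 years, so 114 years is 3.01 doublings.
2^3.01 ≈ 8.06; 79 × 8.06 ≈ 640 million.

approximately 640 million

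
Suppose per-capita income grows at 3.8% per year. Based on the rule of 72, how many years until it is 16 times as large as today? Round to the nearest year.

≈ 76 years

One doubling takes 72/3.8 = 18.95 years.
16 = 2^4, so 4 doublings → 76 years.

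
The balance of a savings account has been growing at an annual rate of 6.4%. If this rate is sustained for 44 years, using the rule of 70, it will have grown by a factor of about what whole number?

roughly 16 times

Doubling time ≈ 70/6.4 = 10.94 years.
44/10.94 ≈ 4 doublings, so about 2^4 = 16×.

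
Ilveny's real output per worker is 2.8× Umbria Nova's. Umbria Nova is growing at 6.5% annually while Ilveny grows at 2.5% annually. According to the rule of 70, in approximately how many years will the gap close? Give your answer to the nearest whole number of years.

What matters is the difference: 4 pp.
Rule of 70 on the gap: the ratio halves every 70/4 ≈ 17.50 years.
A 2.8× gap takes log₂(2.8) ≈ 1.49 halvings to close: 1.49 × 17.50 ≈ 26 years.

around 26 years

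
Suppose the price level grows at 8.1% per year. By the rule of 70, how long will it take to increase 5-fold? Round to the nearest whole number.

approximately 20 years

At 8.1% it doubles every 70/8.1 ≈ 8.64 years.
Reaching 5× takes log₂(5) ≈ 2.32 doublings.
2.32 × 8.64 ≈ 20 years.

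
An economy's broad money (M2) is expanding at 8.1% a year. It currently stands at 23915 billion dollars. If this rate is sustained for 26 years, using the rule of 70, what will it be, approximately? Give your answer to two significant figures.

around 190000 billion dollars

Doubling time ≈ 70/8.1 = 8.64 years.
26 years is 26/8.64 ≈ 3.01 doublings, a factor of 2^3.01 ≈ 8.06.
23915 × 8.06 ≈ 190000 billion dollars.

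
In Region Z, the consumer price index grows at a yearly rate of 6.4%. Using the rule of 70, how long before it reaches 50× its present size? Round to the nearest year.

≈ 62 years

Doubling time ≈ 70/6.4 = 10.94 years.
50× is log₂ 50 ≈ 5.64 doublings, so ≈ 5.64 × 10.94 = 62 years.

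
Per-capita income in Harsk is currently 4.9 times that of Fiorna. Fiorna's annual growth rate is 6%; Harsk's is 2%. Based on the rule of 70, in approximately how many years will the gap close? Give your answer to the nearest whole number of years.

roughly 40 years

The growth-rate gap is 6% − 2% = 4 percentage points.
So the ratio between them halves every 70/4 ≈ 17.50 years.
A 4.9 times gap takes log₂(4.9) ≈ 2.29 halvings to close: 2.29 × 17.50 ≈ 40 years.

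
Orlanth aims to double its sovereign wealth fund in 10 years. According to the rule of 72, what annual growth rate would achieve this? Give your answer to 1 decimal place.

72 / 10 ≈ 7.20, so about 7.2% a year.

≈ 7.2% a year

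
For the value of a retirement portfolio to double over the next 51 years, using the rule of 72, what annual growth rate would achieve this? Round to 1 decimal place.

approximately 1.4% annually

72 / 51 ≈ 1.41, so about 1.4% annually.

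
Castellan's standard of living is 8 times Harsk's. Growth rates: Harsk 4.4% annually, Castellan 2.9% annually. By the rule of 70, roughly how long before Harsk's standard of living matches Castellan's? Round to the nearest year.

140 years

What matters is the difference: 1.5 pp.
Rule of 70 on the gap: the ratio halves every 70/1.5 ≈ 46.67 years.
An 8 times gap closes after 3 halvings: 3 × 46.67 ≈ 140 years.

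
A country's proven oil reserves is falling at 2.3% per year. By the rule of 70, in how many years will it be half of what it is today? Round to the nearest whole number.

around 30 years

Falling at 2.3%, it halves about every 70/2.3 = 30.43 years.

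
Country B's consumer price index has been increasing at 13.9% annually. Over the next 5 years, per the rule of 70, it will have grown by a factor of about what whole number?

around 2 times

At 13.9% one doubling takes ≈ 5.04 years; 5 years is 1 of them, so ×2.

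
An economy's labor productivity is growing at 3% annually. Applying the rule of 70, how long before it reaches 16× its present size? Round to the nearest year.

approximately 93 years

Doubling time ≈ 70/3 = 23.33 years.
16 = 2^4, so 4 doublings → 93 years.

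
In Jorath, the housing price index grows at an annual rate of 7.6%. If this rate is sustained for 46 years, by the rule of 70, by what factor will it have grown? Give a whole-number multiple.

70/7.6 ≈ 9.21 years per doubling.
46 years fits 5 doublings: 2^5 = 32.

around 32 times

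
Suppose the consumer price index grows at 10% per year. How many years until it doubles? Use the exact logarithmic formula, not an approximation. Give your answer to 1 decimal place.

t = ln(2) / ln(1 + 0.1) = 0.6931 / 0.095310 ≈ 7.27.

7.3 years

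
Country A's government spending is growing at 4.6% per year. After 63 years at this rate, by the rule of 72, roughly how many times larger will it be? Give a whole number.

72/4.6 ≈ 15.65 years per doubling.
63 years fits 4 doublings: 2^4 = 16.

16 times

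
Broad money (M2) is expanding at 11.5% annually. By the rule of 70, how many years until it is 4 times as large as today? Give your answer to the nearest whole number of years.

Doubling time ≈ 70/11.5 = 6.09 years.
4 = 2^2, so 2 doublings → 12 years.

roughly 12 years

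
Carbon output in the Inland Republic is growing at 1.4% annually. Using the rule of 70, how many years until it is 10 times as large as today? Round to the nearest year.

roughly 166 years

At 1.4% it doubles every 70/1.4 ≈ 50.00 years.
Reaching 10× takes log₂(10) ≈ 3.32 doublings.
3.32 × 50.00 ≈ 166 years.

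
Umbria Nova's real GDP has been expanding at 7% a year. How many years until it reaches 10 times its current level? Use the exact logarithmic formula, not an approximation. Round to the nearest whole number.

t = ln(10) / ln(1 + 0.07) = 2.3026 / 0.067659 ≈ 34.03.
≈ 34 years.

34 years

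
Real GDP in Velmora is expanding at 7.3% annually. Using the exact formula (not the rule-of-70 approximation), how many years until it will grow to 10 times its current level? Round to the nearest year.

33 years

t = ln(10) / ln(1 + 0.073) = 2.3026 / 0.070458 ≈ 32.68.
≈ 33 years.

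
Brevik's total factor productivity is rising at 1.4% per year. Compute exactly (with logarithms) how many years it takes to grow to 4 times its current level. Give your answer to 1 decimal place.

t = ln(4) / ln(1 + 0.014) = 1.3863 / 0.013903 ≈ 99.71.

99.7 years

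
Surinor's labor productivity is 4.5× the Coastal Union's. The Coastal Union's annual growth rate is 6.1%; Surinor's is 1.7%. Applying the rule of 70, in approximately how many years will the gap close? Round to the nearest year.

What matters is the difference: 4.4 pp.
Rule of 70 on the gap: the ratio halves every 70/4.4 ≈ 15.91 years.
A 4.5× gap takes log₂(4.5) ≈ 2.17 halvings to close: 2.17 × 15.91 ≈ 35 years.

35 years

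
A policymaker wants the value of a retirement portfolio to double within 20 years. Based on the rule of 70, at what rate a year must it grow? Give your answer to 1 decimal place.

about 3.5%

70 / 20 ≈ 3.50, so about 3.5% a year.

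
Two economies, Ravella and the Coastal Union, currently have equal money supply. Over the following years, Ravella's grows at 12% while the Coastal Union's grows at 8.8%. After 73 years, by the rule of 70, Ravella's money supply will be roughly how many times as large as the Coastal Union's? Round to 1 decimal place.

around 10.1 times

Ravella pulls ahead at 3.2 pp per year, so the ratio doubles every 70/3.2 ≈ 21.88 years.
In 73 years that's 3.34 doublings: 2^3.34 ≈ 10.1.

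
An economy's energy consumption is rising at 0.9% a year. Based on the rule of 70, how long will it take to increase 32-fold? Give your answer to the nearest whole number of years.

One doubling takes 70/0.9 = 77.78 years.
32 = 2^5, so 5 doublings → 389 years.

approximately 389 years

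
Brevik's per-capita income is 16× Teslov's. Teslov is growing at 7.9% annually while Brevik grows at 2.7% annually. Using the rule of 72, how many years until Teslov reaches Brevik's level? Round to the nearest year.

approximately 55 years

Teslov gains on Brevik at 7.9% − 2.7% = 5.2 points a year.
At that relative rate the gap halves every 72/5.2 ≈ 13.85 years.
A 16× gap closes after 4 halvings: 4 × 13.85 ≈ 55 years.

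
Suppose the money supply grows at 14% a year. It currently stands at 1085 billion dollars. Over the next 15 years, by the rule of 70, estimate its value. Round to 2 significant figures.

8700 billion dollars

Doubling time ≈ 70/14 = 5.00 years.
15 years is 15/5.00 ≈ 3.00 doublings, a factor of 2^3.00 ≈ 8.00.
1085 × 8.00 ≈ 8700 billion dollars.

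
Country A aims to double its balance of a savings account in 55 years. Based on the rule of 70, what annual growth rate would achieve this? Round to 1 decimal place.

70 / 55 ≈ 1.27, so about 1.3% a year.

≈ 1.3% a year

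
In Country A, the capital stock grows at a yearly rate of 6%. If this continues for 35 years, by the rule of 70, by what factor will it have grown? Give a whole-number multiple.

At 6% one doubling takes ≈ 11.67 years; 35 years is 3 of them, so ×8.

≈ 8 times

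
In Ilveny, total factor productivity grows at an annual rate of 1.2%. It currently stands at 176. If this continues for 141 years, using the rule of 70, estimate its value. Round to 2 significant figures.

≈ 940

Doubling time ≈ 70/1.2 = 58.33 years.
141 years is 141/58.33 ≈ 2.42 doublings, a factor of 2^2.42 ≈ 5.35.
176 × 5.35 ≈ 940.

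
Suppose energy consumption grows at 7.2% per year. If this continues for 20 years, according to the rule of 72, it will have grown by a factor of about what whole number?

72/7.2 ≈ 10.00 years per doubling.
20 years fits 2 doublings: 2^2 = 4.

around 4 times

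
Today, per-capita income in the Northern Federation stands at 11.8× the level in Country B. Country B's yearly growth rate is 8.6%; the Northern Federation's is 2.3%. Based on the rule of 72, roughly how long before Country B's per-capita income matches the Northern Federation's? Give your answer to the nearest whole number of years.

around 41 years

What matters is the difference: 6.3 pp.
Rule of 72 on the gap: the ratio halves every 72/6.3 ≈ 11.43 years.
An 11.8× gap takes log₂(11.8) ≈ 3.56 halvings to close: 3.56 × 11.43 ≈ 41 years.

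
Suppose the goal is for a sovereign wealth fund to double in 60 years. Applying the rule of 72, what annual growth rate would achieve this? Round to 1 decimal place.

72 / 60 ≈ 1.20, so about 1.2% a year.

about 1.2%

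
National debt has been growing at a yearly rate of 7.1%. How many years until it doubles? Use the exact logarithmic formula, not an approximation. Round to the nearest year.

10 years

t = ln(2) / ln(1 + 0.071) = 0.6931 / 0.068593 ≈ 10.10.
≈ 10 years.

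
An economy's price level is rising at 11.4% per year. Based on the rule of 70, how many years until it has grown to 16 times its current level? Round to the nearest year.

At 11.4% it doubles every 70/11.4 ≈ 6.14 years.
16× is 4 doublings, so 4 × 6.14 ≈ 25 years.

25 years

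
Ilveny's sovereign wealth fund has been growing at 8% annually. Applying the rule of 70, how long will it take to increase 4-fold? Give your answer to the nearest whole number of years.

One doubling takes 70/8 = 8.75 years.
4 = 2^2, so 2 doublings → 18 years.

≈ 18 years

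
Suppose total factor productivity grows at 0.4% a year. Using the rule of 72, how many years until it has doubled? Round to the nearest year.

approximately 180 years

72/0.4 ≈ 180.00, so it doubles roughly every 180 years.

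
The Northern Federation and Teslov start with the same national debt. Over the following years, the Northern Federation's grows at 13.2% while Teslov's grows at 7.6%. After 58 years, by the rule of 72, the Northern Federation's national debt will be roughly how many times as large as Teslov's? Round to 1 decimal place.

approximately 22.8 times

Only the 5.6-point difference matters.
72/5.6 ≈ 12.86 years per doubling of the ratio; 58 years gives 4.51 doublings, so ≈ 22.8×.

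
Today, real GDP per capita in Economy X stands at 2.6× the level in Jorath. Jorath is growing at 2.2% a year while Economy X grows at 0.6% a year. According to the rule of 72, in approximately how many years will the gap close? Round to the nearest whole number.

What matters is the difference: 1.6 pp.
Rule of 72 on the gap: the ratio halves every 72/1.6 ≈ 45.00 years.
A 2.6× gap takes log₂(2.6) ≈ 1.38 halvings to close: 1.38 × 45.00 ≈ 62 years.

approximately 62 years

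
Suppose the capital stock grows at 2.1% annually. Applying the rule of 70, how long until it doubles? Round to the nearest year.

At 2.1%, doubling takes about 70/2.1 = 33.33 years.

around 33 years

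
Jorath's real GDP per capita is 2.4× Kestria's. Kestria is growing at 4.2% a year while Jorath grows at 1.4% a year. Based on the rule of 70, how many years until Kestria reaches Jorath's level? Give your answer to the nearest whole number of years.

What matters is the difference: 2.8 pp.
Rule of 70 on the gap: the ratio halves every 70/2.8 ≈ 25.00 years.
A 2.4× gap takes log₂(2.4) ≈ 1.26 halvings to close: 1.26 × 25.00 ≈ 32 years.

32 years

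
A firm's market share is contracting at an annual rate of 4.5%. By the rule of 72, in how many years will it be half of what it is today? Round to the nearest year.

16 years

Halving time ≈ 72 / 4.5 = 16.00 → 16 years.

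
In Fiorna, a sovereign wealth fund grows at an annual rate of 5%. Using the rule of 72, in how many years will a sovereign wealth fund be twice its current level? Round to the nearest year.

around 14 years

72/5 ≈ 14.40, so it doubles roughly every 14 years.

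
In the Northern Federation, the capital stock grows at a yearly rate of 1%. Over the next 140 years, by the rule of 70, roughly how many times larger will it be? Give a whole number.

around 4 times

Doubling time ≈ 70/1 = 70.00 years.
140/70.00 ≈ 2 doublings, so about 2^2 = 4×.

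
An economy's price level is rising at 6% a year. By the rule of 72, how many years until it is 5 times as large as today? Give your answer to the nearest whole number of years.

At 6% it doubles every 72/6 ≈ 12.00 years.
5× is log₂ 5 ≈ 2.32 doublings, so ≈ 2.32 × 12.00 = 28 years.

approximately 28 years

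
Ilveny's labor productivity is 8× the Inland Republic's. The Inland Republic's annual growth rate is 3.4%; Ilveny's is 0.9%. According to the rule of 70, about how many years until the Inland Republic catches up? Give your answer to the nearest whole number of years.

the Inland Republic gains on Ilveny at 3.4% − 0.9% = 2.5 points a year.
At that relative rate the gap halves every 70/2.5 ≈ 28.00 years.
An 8× gap closes after 3 halvings: 3 × 28.00 ≈ 84 years.

84 years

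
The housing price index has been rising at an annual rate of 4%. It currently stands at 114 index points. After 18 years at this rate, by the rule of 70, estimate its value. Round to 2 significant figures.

230 index points

It doubles every 70/4 ≈ 17.50 years, so 18 years is 1.03 doublings.
2^1.03 ≈ 2.04; 114 × 2.04 ≈ 230 index points.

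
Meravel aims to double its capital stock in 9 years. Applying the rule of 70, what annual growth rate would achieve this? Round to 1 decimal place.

70 / 9 ≈ 7.78, so about 7.8% a year.

≈ 7.8%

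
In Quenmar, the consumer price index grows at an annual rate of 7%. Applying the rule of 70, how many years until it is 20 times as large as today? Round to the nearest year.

around 43 years

Doubling time ≈ 70/7 = 10.00 years.
Reaching 20× takes log₂(20) ≈ 4.32 doublings.
4.32 × 10.00 ≈ 43 years.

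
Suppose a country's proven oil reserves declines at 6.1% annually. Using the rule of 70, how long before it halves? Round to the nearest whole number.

The rule works in reverse for decay: 70/6.1 ≈ 11.48 years to halve.

roughly 11 years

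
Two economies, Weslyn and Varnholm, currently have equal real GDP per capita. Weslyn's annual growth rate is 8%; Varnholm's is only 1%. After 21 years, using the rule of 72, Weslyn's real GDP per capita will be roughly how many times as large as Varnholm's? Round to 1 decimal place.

4.1 times

Weslyn pulls ahead at 7 pp per year, so the ratio doubles every 72/7 ≈ 10.29 years.
In 21 years that's 2.04 doublings: 2^2.04 ≈ 4.1.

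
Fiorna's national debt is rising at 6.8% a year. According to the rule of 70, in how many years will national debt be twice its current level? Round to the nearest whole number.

10 years

At 6.8%, doubling takes about 70/6.8 = 10.29 years.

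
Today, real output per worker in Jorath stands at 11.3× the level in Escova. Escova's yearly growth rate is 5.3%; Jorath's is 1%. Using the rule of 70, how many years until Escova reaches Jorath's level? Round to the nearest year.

57 years

Escova gains on Jorath at 5.3% − 1% = 4.3 points a year.
At that relative rate the gap halves every 70/4.3 ≈ 16.28 years.
An 11.3× gap takes log₂(11.3) ≈ 3.50 halvings to close: 3.50 × 16.28 ≈ 57 years.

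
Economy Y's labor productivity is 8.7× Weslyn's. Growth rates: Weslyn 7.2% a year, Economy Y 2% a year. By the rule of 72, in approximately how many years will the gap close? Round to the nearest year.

What matters is the difference: 5.2 pp.
Rule of 72 on the gap: the ratio halves every 72/5.2 ≈ 13.85 years.
An 8.7× gap takes log₂(8.7) ≈ 3.12 halvings to close: 3.12 × 13.85 ≈ 43 years.

approximately 43 years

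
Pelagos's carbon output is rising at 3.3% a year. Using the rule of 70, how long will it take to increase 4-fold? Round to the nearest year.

roughly 42 years

At 3.3% it doubles every 70/3.3 ≈ 21.21 years.
Getting to 4× needs 2 doublings: 2 × 21.21 ≈ 42 years.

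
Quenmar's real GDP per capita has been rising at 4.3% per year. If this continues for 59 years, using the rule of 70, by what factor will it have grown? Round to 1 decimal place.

12.3 times

Doubling time ≈ 70/4.3 = 16.28 years.
59 years / 16.28 ≈ 3.62 doublings → factor 2^3.62 ≈ 12.3.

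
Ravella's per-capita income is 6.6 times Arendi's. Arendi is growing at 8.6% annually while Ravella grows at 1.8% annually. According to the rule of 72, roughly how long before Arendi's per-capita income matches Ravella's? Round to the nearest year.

Arendi gains on Ravella at 8.6% − 1.8% = 6.8 points a year.
At that relative rate the gap halves every 72/6.8 ≈ 10.59 years.
A 6.6 times gap takes log₂(6.6) ≈ 2.72 halvings to close: 2.72 × 10.59 ≈ 29 years.

29 years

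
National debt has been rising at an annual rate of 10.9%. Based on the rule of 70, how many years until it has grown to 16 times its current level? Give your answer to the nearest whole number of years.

≈ 26 years

At 10.9% it doubles every 70/10.9 ≈ 6.42 years.
16 = 2^4, so 4 doublings → 26 years.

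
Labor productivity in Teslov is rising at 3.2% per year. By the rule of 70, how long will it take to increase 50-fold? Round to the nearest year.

approximately 123 years

Doubling time ≈ 70/3.2 = 21.88 years.
50× is log₂ 50 ≈ 5.64 doublings, so ≈ 5.64 × 21.88 = 123 years.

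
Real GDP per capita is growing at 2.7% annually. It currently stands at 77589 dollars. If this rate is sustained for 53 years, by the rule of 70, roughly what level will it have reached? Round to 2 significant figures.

Doubling time ≈ 70/2.7 = 25.93 years.
53 years is 53/25.93 ≈ 2.04 doublings, a factor of 2^2.04 ≈ 4.11.
77589 × 4.11 ≈ 320000 dollars.

roughly 320000 dollars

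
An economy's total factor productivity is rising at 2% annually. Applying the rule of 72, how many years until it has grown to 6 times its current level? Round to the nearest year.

around 93 years

Doubling time ≈ 72/2 = 36.00 years.
6× is log₂ 6 ≈ 2.58 doublings, so ≈ 2.58 × 36.00 = 93 years.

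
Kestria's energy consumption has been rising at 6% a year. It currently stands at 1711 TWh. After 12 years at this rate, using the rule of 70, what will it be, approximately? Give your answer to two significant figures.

3500 TWh

It doubles every 70/6 ≈ 11.67 years, so 12 years is 1.03 doublings.
2^1.03 ≈ 2.04; 1711 × 2.04 ≈ 3500 TWh.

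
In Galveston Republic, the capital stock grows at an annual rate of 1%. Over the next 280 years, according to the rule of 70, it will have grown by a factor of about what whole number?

At 1% one doubling takes ≈ 70.00 years; 280 years is 4 of them, so ×16.

16 times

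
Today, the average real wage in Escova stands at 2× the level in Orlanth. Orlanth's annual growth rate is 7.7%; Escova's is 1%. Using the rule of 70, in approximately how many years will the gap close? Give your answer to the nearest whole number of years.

approximately 10 years

Orlanth gains on Escova at 7.7% − 1% = 6.7 points a year.
At that relative rate the gap halves every 70/6.7 ≈ 10.45 years.
A 2× gap closes after 1 halving: 1 × 10.45 ≈ 10 years.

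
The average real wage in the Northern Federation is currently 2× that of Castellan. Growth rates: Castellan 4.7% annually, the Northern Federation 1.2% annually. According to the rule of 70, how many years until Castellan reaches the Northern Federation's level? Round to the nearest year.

approximately 20 years

What matters is the difference: 3.5 pp.
Rule of 70 on the gap: the ratio halves every 70/3.5 ≈ 20.00 years.
A 2× gap closes after 1 halving: 1 × 20.00 ≈ 20 years.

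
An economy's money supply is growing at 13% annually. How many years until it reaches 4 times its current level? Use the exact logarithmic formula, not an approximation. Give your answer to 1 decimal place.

t = ln(4) / ln(1 + 0.13) = 1.3863 / 0.122218 ≈ 11.34.

11.3 years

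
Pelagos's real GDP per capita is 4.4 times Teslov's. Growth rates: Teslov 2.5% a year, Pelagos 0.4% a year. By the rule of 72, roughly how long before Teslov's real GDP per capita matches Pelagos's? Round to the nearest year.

What matters is the difference: 2.1 pp.
Rule of 72 on the gap: the ratio halves every 72/2.1 ≈ 34.29 years.
A 4.4 times gap takes log₂(4.4) ≈ 2.14 halvings to close: 2.14 × 34.29 ≈ 73 years.

about 73 years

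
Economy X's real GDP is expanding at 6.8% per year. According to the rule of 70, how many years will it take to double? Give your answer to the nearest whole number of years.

10 years

At 6.8%, doubling takes about 70/6.8 = 10.29 years.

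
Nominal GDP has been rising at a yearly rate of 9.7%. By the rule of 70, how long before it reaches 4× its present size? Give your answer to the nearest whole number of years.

At 9.7% it doubles every 70/9.7 ≈ 7.22 years.
Getting to 4× needs 2 doublings: 2 × 7.22 ≈ 14 years.

about 14 years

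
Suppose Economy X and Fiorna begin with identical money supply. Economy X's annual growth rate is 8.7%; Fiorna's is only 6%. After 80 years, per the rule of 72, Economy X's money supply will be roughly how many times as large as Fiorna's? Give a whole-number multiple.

Economy X pulls ahead at 2.7 pp per year, so the ratio doubles every 72/2.7 ≈ 26.67 years.
In 80 years that's 3.00 doublings: 2^3.00 ≈ 8.

≈ 8 times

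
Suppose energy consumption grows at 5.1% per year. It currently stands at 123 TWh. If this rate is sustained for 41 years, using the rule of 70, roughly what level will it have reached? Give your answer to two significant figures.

approximately 980 TWh

Doubling time ≈ 70/5.1 = 13.73 years.
41 years is 41/13.73 ≈ 2.99 doublings, a factor of 2^2.99 ≈ 7.94.
123 × 7.94 ≈ 980 TWh.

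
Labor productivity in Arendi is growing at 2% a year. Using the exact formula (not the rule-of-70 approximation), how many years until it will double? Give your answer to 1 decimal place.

t = ln(2) / ln(1 + 0.02) = 0.6931 / 0.019803 ≈ 35.00.

35.0 years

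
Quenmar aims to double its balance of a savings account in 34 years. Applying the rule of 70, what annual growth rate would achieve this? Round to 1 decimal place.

≈ 2.1%

70 / 34 ≈ 2.06, so about 2.1% a year.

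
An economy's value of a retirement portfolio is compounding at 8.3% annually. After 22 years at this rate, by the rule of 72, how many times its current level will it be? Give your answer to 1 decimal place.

Doubles every ≈ 8.67 years (72/8.3).
22 years is 2.54 doublings; 2^2.54 ≈ 5.8×.

around 5.8 times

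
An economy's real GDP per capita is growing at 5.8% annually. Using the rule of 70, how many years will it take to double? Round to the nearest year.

At 5.8%, doubling takes about 70/5.8 = 12.07 years.

around 12 years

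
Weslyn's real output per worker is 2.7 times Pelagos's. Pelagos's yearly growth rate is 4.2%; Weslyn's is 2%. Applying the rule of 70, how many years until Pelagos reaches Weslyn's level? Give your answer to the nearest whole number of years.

What matters is the difference: 2.2 pp.
Rule of 70 on the gap: the ratio halves every 70/2.2 ≈ 31.82 years.
A 2.7 times gap takes log₂(2.7) ≈ 1.43 halvings to close: 1.43 × 31.82 ≈ 46 years.

46 years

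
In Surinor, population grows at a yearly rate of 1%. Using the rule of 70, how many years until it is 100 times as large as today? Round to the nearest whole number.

roughly 465 years

Doubling time ≈ 70/1 = 70.00 years.
Reaching 100× takes log₂(100) ≈ 6.64 doublings.
6.64 × 70.00 ≈ 465 years.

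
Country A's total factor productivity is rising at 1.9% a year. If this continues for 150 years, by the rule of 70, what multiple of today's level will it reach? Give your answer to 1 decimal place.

around 16.8 times

Doubles every ≈ 36.84 years (70/1.9).
150 years is 4.07 doublings; 2^4.07 ≈ 16.8×.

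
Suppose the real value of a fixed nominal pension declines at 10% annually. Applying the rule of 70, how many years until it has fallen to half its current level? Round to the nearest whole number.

about 7 years

Falling at 10%, it halves about every 70/10 = 7.00 years.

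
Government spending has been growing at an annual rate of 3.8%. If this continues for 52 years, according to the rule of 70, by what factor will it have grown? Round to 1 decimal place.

around 7.1 times

Doubling time ≈ 70/3.8 = 18.42 years.
52 years / 18.42 ≈ 2.82 doublings → factor 2^2.82 ≈ 7.1.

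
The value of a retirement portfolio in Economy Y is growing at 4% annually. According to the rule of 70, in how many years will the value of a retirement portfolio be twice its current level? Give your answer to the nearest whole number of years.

≈ 18 years

Doubling time ≈ 70 / 4 = 17.50 years.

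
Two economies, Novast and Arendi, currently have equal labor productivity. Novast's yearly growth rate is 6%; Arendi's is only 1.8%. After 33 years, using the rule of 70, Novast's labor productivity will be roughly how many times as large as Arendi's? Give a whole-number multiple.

4 times

Rate gap = 6% − 1.8% = 4.2 points.
The ratio doubles every 70/4.2 ≈ 16.67 years.
33/16.67 ≈ 1.98 doublings → ratio ≈ 2^1.98 ≈ 4.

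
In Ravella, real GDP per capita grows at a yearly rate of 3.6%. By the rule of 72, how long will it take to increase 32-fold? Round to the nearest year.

roughly 100 years

One doubling takes 72/3.6 = 20.00 years.
32× is 5 doublings, so 5 × 20.00 ≈ 100 years.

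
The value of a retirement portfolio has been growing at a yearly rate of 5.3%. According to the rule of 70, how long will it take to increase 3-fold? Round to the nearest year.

roughly 21 years

One doubling takes 70/5.3 = 13.21 years.
Reaching 3× takes log₂(3) ≈ 1.58 doublings.
1.58 × 13.21 ≈ 21 years.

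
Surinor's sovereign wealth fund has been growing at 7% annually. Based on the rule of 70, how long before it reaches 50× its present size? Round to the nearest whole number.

≈ 56 years

Doubling time ≈ 70/7 = 10.00 years.
Reaching 50× takes log₂(50) ≈ 5.64 doublings.
5.64 × 10.00 ≈ 56 years.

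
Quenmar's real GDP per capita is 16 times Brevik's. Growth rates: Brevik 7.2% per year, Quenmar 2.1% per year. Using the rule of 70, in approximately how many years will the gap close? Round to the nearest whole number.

Brevik gains on Quenmar at 7.2% − 2.1% = 5.1 points a year.
At that relative rate the gap halves every 70/5.1 ≈ 13.73 years.
A 16 times gap closes after 4 halvings: 4 × 13.73 ≈ 55 years.

≈ 55 years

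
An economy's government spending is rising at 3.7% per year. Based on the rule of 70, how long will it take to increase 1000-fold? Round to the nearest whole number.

approximately 189 years

At 3.7% it doubles every 70/3.7 ≈ 18.92 years.
1000× is log₂ 1000 ≈ 9.97 doublings, so ≈ 9.97 × 18.92 = 189 years.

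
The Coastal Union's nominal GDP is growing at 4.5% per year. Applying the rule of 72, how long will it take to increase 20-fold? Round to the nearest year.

At 4.5% it doubles every 72/4.5 ≈ 16.00 years.
20× is log₂ 20 ≈ 4.32 doublings, so ≈ 4.32 × 16.00 = 69 years.

about 69 years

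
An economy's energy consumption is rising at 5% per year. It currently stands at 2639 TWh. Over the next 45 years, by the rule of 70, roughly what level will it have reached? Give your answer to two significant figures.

It doubles every 70/5 ≈ 14.00 years, so 45 years is 3.21 doublings.
2^3.21 ≈ 9.25; 2639 × 9.25 ≈ 24000 TWh.

about 24000 TWh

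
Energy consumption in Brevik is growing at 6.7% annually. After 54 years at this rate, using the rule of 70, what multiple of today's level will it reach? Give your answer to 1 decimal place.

roughly 36.0 times

Doubling time ≈ 70/6.7 = 10.45 years.
54 years / 10.45 ≈ 5.17 doublings → factor 2^5.17 ≈ 36.0.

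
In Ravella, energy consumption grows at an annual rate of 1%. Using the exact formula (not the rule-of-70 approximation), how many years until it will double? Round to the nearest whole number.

70 years

t = ln(2) / ln(1 + 0.01) = 0.6931 / 0.009950 ≈ 69.66.
≈ 70 years.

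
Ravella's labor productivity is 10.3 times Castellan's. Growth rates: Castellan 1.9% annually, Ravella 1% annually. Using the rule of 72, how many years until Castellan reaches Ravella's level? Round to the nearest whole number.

roughly 269 years

The growth-rate gap is 1.9% − 1% = 0.9 percentage points.
So the ratio between them halves every 72/0.9 ≈ 80.00 years.
A 10.3 times gap takes log₂(10.3) ≈ 3.36 halvings to close: 3.36 × 80.00 ≈ 269 years.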